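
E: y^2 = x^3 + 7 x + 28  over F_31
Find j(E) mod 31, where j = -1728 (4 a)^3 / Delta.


Delta = -16(4 a^3 + 27 b^2) mod 31 = 14
-1728 * (4 a)^3 = -1728 * (4*7)^3 mod 31 = 1
j = 1 * 14^(-1) mod 31 = 20

j = 20 (mod 31)


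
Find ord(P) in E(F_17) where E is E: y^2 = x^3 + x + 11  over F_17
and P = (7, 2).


Compute successive multiples of P until we hit O:
  1P = (7, 2)
  2P = (12, 0)
  3P = (7, 15)
  4P = O

ord(P) = 4


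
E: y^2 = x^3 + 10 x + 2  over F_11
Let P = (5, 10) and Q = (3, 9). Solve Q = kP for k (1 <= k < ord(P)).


Enumerate multiples of P until we hit Q = (3, 9):
  1P = (5, 10)
  2P = (6, 5)
  3P = (3, 2)
  4P = (8, 0)
  5P = (3, 9)
Match found at i = 5.

k = 5


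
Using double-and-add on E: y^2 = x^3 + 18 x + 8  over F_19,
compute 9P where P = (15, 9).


k = 9 = 1001_2 (binary, LSB first: 1001)
Double-and-add from P = (15, 9):
  bit 0 = 1: acc = O + (15, 9) = (15, 9)
  bit 1 = 0: acc unchanged = (15, 9)
  bit 2 = 0: acc unchanged = (15, 9)
  bit 3 = 1: acc = (15, 9) + (6, 3) = (9, 14)

9P = (9, 14)


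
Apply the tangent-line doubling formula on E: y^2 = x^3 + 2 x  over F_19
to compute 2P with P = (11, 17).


Doubling: s = (3 x1^2 + a) / (2 y1)
s = (3*11^2 + 2) / (2*17) mod 19 = 18
x3 = s^2 - 2 x1 mod 19 = 18^2 - 2*11 = 17
y3 = s (x1 - x3) - y1 mod 19 = 18 * (11 - 17) - 17 = 8

2P = (17, 8)


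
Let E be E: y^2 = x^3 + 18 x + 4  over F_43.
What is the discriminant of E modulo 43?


4 a^3 + 27 b^2 = 4*18^3 + 27*4^2 = 23328 + 432 = 23760
Delta = -16 * (23760) = -380160
Delta mod 43 = 3

Delta = 3 (mod 43)


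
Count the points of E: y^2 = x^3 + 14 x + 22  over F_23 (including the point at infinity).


For each x in F_23, count y with y^2 = x^3 + 14 x + 22 mod 23:
  x = 2: RHS = 12, y in [9, 14]  -> 2 point(s)
  x = 4: RHS = 4, y in [2, 21]  -> 2 point(s)
  x = 6: RHS = 0, y in [0]  -> 1 point(s)
  x = 7: RHS = 3, y in [7, 16]  -> 2 point(s)
  x = 8: RHS = 2, y in [5, 18]  -> 2 point(s)
  x = 9: RHS = 3, y in [7, 16]  -> 2 point(s)
  x = 10: RHS = 12, y in [9, 14]  -> 2 point(s)
  x = 11: RHS = 12, y in [9, 14]  -> 2 point(s)
  x = 12: RHS = 9, y in [3, 20]  -> 2 point(s)
  x = 13: RHS = 9, y in [3, 20]  -> 2 point(s)
  x = 14: RHS = 18, y in [8, 15]  -> 2 point(s)
  x = 16: RHS = 18, y in [8, 15]  -> 2 point(s)
  x = 21: RHS = 9, y in [3, 20]  -> 2 point(s)
Affine points: 25. Add the point at infinity: total = 26.

#E(F_23) = 26


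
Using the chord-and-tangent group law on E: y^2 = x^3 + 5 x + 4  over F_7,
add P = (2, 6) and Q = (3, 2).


P != Q, so use the chord formula.
s = (y2 - y1) / (x2 - x1) = (3) / (1) mod 7 = 3
x3 = s^2 - x1 - x2 mod 7 = 3^2 - 2 - 3 = 4
y3 = s (x1 - x3) - y1 mod 7 = 3 * (2 - 4) - 6 = 2

P + Q = (4, 2)


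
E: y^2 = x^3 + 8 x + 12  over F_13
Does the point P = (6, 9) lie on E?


Check whether y^2 = x^3 + 8 x + 12 (mod 13) for (x, y) = (6, 9).
LHS: y^2 = 9^2 mod 13 = 3
RHS: x^3 + 8 x + 12 = 6^3 + 8*6 + 12 mod 13 = 3
LHS = RHS

Yes, on the curve


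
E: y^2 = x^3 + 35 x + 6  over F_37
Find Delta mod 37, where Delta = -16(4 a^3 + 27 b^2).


4 a^3 + 27 b^2 = 4*35^3 + 27*6^2 = 171500 + 972 = 172472
Delta = -16 * (172472) = -2759552
Delta mod 37 = 19

Delta = 19 (mod 37)


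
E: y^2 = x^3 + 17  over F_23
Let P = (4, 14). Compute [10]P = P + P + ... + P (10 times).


k = 10 = 1010_2 (binary, LSB first: 0101)
Double-and-add from P = (4, 14):
  bit 0 = 0: acc unchanged = O
  bit 1 = 1: acc = O + (17, 13) = (17, 13)
  bit 2 = 0: acc unchanged = (17, 13)
  bit 3 = 1: acc = (17, 13) + (1, 15) = (14, 1)

10P = (14, 1)


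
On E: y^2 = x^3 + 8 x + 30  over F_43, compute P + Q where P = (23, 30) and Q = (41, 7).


P != Q, so use the chord formula.
s = (y2 - y1) / (x2 - x1) = (20) / (18) mod 43 = 25
x3 = s^2 - x1 - x2 mod 43 = 25^2 - 23 - 41 = 2
y3 = s (x1 - x3) - y1 mod 43 = 25 * (23 - 2) - 30 = 22

P + Q = (2, 22)


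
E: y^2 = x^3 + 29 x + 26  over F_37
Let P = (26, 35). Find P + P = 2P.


Doubling: s = (3 x1^2 + a) / (2 y1)
s = (3*26^2 + 29) / (2*35) mod 37 = 13
x3 = s^2 - 2 x1 mod 37 = 13^2 - 2*26 = 6
y3 = s (x1 - x3) - y1 mod 37 = 13 * (26 - 6) - 35 = 3

2P = (6, 3)


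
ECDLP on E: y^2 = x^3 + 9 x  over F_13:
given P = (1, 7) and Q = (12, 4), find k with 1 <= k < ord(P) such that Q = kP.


Enumerate multiples of P until we hit Q = (12, 4):
  1P = (1, 7)
  2P = (12, 4)
Match found at i = 2.

k = 2


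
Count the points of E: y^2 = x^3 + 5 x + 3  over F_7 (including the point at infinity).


For each x in F_7, count y with y^2 = x^3 + 5 x + 3 mod 7:
  x = 1: RHS = 2, y in [3, 4]  -> 2 point(s)
  x = 2: RHS = 0, y in [0]  -> 1 point(s)
  x = 6: RHS = 4, y in [2, 5]  -> 2 point(s)
Affine points: 5. Add the point at infinity: total = 6.

#E(F_7) = 6


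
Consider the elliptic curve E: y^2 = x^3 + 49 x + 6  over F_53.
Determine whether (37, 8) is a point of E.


Check whether y^2 = x^3 + 49 x + 6 (mod 53) for (x, y) = (37, 8).
LHS: y^2 = 8^2 mod 53 = 11
RHS: x^3 + 49 x + 6 = 37^3 + 49*37 + 6 mod 53 = 2
LHS != RHS

No, not on the curve


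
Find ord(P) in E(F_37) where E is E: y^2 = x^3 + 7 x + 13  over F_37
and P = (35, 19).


Compute successive multiples of P until we hit O:
  1P = (35, 19)
  2P = (32, 1)
  3P = (6, 7)
  4P = (26, 23)
  5P = (10, 11)
  6P = (13, 28)
  7P = (16, 22)
  8P = (22, 14)
  ... (continuing to 34P)
  34P = O

ord(P) = 34


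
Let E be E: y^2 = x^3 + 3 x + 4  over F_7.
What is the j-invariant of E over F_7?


Delta = -16(4 a^3 + 27 b^2) mod 7 = 5
-1728 * (4 a)^3 = -1728 * (4*3)^3 mod 7 = 6
j = 6 * 5^(-1) mod 7 = 4

j = 4 (mod 7)


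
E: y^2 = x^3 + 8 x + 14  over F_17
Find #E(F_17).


For each x in F_17, count y with y^2 = x^3 + 8 x + 14 mod 17:
  x = 2: RHS = 4, y in [2, 15]  -> 2 point(s)
  x = 4: RHS = 8, y in [5, 12]  -> 2 point(s)
  x = 5: RHS = 9, y in [3, 14]  -> 2 point(s)
  x = 9: RHS = 16, y in [4, 13]  -> 2 point(s)
  x = 12: RHS = 2, y in [6, 11]  -> 2 point(s)
Affine points: 10. Add the point at infinity: total = 11.

#E(F_17) = 11


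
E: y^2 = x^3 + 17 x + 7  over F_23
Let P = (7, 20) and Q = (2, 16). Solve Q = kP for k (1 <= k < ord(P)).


Enumerate multiples of P until we hit Q = (2, 16):
  1P = (7, 20)
  2P = (15, 7)
  3P = (4, 1)
  4P = (1, 18)
  5P = (10, 2)
  6P = (19, 6)
  7P = (22, 9)
  8P = (2, 7)
  9P = (18, 2)
  10P = (6, 16)
  11P = (3, 19)
  12P = (3, 4)
  13P = (6, 7)
  14P = (18, 21)
  15P = (2, 16)
Match found at i = 15.

k = 15


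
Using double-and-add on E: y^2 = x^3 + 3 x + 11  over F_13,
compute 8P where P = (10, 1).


k = 8 = 1000_2 (binary, LSB first: 0001)
Double-and-add from P = (10, 1):
  bit 0 = 0: acc unchanged = O
  bit 1 = 0: acc unchanged = O
  bit 2 = 0: acc unchanged = O
  bit 3 = 1: acc = O + (10, 12) = (10, 12)

8P = (10, 12)


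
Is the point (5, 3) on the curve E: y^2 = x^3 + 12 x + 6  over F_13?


Check whether y^2 = x^3 + 12 x + 6 (mod 13) for (x, y) = (5, 3).
LHS: y^2 = 3^2 mod 13 = 9
RHS: x^3 + 12 x + 6 = 5^3 + 12*5 + 6 mod 13 = 9
LHS = RHS

Yes, on the curve


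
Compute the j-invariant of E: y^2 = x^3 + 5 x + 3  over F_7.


Delta = -16(4 a^3 + 27 b^2) mod 7 = 5
-1728 * (4 a)^3 = -1728 * (4*5)^3 mod 7 = 6
j = 6 * 5^(-1) mod 7 = 4

j = 4 (mod 7)


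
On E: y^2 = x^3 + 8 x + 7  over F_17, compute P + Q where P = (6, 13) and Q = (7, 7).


P != Q, so use the chord formula.
s = (y2 - y1) / (x2 - x1) = (11) / (1) mod 17 = 11
x3 = s^2 - x1 - x2 mod 17 = 11^2 - 6 - 7 = 6
y3 = s (x1 - x3) - y1 mod 17 = 11 * (6 - 6) - 13 = 4

P + Q = (6, 4)


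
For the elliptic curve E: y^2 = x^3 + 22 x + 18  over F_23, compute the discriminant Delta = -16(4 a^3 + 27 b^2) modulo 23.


4 a^3 + 27 b^2 = 4*22^3 + 27*18^2 = 42592 + 8748 = 51340
Delta = -16 * (51340) = -821440
Delta mod 23 = 5

Delta = 5 (mod 23)


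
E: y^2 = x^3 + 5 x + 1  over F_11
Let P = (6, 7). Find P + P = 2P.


Doubling: s = (3 x1^2 + a) / (2 y1)
s = (3*6^2 + 5) / (2*7) mod 11 = 1
x3 = s^2 - 2 x1 mod 11 = 1^2 - 2*6 = 0
y3 = s (x1 - x3) - y1 mod 11 = 1 * (6 - 0) - 7 = 10

2P = (0, 10)


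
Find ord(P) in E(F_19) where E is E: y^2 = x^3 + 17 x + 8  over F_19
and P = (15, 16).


Compute successive multiples of P until we hit O:
  1P = (15, 16)
  2P = (14, 8)
  3P = (16, 14)
  4P = (11, 14)
  5P = (17, 2)
  6P = (17, 17)
  7P = (11, 5)
  8P = (16, 5)
  ... (continuing to 11P)
  11P = O

ord(P) = 11


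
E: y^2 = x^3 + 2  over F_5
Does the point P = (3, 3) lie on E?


Check whether y^2 = x^3 + 0 x + 2 (mod 5) for (x, y) = (3, 3).
LHS: y^2 = 3^2 mod 5 = 4
RHS: x^3 + 0 x + 2 = 3^3 + 0*3 + 2 mod 5 = 4
LHS = RHS

Yes, on the curve


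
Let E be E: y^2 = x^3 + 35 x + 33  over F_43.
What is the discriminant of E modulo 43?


4 a^3 + 27 b^2 = 4*35^3 + 27*33^2 = 171500 + 29403 = 200903
Delta = -16 * (200903) = -3214448
Delta mod 43 = 17

Delta = 17 (mod 43)


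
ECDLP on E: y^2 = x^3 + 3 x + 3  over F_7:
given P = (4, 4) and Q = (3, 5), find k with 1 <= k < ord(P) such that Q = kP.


Enumerate multiples of P until we hit Q = (3, 5):
  1P = (4, 4)
  2P = (3, 5)
Match found at i = 2.

k = 2


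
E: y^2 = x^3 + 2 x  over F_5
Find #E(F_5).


For each x in F_5, count y with y^2 = x^3 + 2 x + 0 mod 5:
  x = 0: RHS = 0, y in [0]  -> 1 point(s)
Affine points: 1. Add the point at infinity: total = 2.

#E(F_5) = 2


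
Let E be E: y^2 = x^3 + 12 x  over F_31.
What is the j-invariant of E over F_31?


Delta = -16(4 a^3 + 27 b^2) mod 31 = 16
-1728 * (4 a)^3 = -1728 * (4*12)^3 mod 31 = 27
j = 27 * 16^(-1) mod 31 = 23

j = 23 (mod 31)


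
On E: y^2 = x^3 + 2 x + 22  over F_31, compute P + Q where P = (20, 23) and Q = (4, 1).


P != Q, so use the chord formula.
s = (y2 - y1) / (x2 - x1) = (9) / (15) mod 31 = 13
x3 = s^2 - x1 - x2 mod 31 = 13^2 - 20 - 4 = 21
y3 = s (x1 - x3) - y1 mod 31 = 13 * (20 - 21) - 23 = 26

P + Q = (21, 26)


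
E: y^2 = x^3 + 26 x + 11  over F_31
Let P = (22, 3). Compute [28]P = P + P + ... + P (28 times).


k = 28 = 11100_2 (binary, LSB first: 00111)
Double-and-add from P = (22, 3):
  bit 0 = 0: acc unchanged = O
  bit 1 = 0: acc unchanged = O
  bit 2 = 1: acc = O + (26, 2) = (26, 2)
  bit 3 = 1: acc = (26, 2) + (14, 22) = (11, 4)
  bit 4 = 1: acc = (11, 4) + (10, 0) = (26, 29)

28P = (26, 29)


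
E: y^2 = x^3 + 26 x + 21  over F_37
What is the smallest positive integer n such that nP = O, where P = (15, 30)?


Compute successive multiples of P until we hit O:
  1P = (15, 30)
  2P = (4, 35)
  3P = (2, 28)
  4P = (29, 2)
  5P = (34, 8)
  6P = (0, 13)
  7P = (32, 5)
  8P = (17, 23)
  ... (continuing to 41P)
  41P = O

ord(P) = 41


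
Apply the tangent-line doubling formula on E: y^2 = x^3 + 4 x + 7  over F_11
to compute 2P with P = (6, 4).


Doubling: s = (3 x1^2 + a) / (2 y1)
s = (3*6^2 + 4) / (2*4) mod 11 = 3
x3 = s^2 - 2 x1 mod 11 = 3^2 - 2*6 = 8
y3 = s (x1 - x3) - y1 mod 11 = 3 * (6 - 8) - 4 = 1

2P = (8, 1)


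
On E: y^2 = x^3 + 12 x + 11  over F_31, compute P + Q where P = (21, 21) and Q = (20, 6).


P != Q, so use the chord formula.
s = (y2 - y1) / (x2 - x1) = (16) / (30) mod 31 = 15
x3 = s^2 - x1 - x2 mod 31 = 15^2 - 21 - 20 = 29
y3 = s (x1 - x3) - y1 mod 31 = 15 * (21 - 29) - 21 = 14

P + Q = (29, 14)


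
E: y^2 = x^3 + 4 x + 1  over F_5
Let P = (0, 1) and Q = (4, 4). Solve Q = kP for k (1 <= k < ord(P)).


Enumerate multiples of P until we hit Q = (4, 4):
  1P = (0, 1)
  2P = (4, 1)
  3P = (1, 4)
  4P = (3, 0)
  5P = (1, 1)
  6P = (4, 4)
Match found at i = 6.

k = 6


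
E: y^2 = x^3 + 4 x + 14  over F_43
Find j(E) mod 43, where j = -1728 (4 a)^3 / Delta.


Delta = -16(4 a^3 + 27 b^2) mod 43 = 27
-1728 * (4 a)^3 = -1728 * (4*4)^3 mod 43 = 41
j = 41 * 27^(-1) mod 43 = 27

j = 27 (mod 43)


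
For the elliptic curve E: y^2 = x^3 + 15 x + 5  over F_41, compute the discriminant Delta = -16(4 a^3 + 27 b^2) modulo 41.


4 a^3 + 27 b^2 = 4*15^3 + 27*5^2 = 13500 + 675 = 14175
Delta = -16 * (14175) = -226800
Delta mod 41 = 12

Delta = 12 (mod 41)


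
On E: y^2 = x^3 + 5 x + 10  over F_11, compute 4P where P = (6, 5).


k = 4 = 100_2 (binary, LSB first: 001)
Double-and-add from P = (6, 5):
  bit 0 = 0: acc unchanged = O
  bit 1 = 0: acc unchanged = O
  bit 2 = 1: acc = O + (9, 5) = (9, 5)

4P = (9, 5)


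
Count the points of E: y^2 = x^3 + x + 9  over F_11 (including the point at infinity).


For each x in F_11, count y with y^2 = x^3 + 1 x + 9 mod 11:
  x = 0: RHS = 9, y in [3, 8]  -> 2 point(s)
  x = 1: RHS = 0, y in [0]  -> 1 point(s)
  x = 4: RHS = 0, y in [0]  -> 1 point(s)
  x = 6: RHS = 0, y in [0]  -> 1 point(s)
  x = 8: RHS = 1, y in [1, 10]  -> 2 point(s)
Affine points: 7. Add the point at infinity: total = 8.

#E(F_11) = 8


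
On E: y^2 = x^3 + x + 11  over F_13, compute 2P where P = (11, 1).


Doubling: s = (3 x1^2 + a) / (2 y1)
s = (3*11^2 + 1) / (2*1) mod 13 = 0
x3 = s^2 - 2 x1 mod 13 = 0^2 - 2*11 = 4
y3 = s (x1 - x3) - y1 mod 13 = 0 * (11 - 4) - 1 = 12

2P = (4, 12)


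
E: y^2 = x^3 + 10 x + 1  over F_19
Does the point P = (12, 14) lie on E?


Check whether y^2 = x^3 + 10 x + 1 (mod 19) for (x, y) = (12, 14).
LHS: y^2 = 14^2 mod 19 = 6
RHS: x^3 + 10 x + 1 = 12^3 + 10*12 + 1 mod 19 = 6
LHS = RHS

Yes, on the curve


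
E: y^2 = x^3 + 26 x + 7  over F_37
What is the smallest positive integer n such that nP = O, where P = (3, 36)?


Compute successive multiples of P until we hit O:
  1P = (3, 36)
  2P = (21, 34)
  3P = (29, 8)
  4P = (2, 17)
  5P = (23, 28)
  6P = (23, 9)
  7P = (2, 20)
  8P = (29, 29)
  ... (continuing to 11P)
  11P = O

ord(P) = 11


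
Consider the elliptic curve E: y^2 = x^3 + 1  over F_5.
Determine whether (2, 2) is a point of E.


Check whether y^2 = x^3 + 0 x + 1 (mod 5) for (x, y) = (2, 2).
LHS: y^2 = 2^2 mod 5 = 4
RHS: x^3 + 0 x + 1 = 2^3 + 0*2 + 1 mod 5 = 4
LHS = RHS

Yes, on the curve


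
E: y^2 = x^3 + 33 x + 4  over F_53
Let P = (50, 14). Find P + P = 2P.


Doubling: s = (3 x1^2 + a) / (2 y1)
s = (3*50^2 + 33) / (2*14) mod 53 = 40
x3 = s^2 - 2 x1 mod 53 = 40^2 - 2*50 = 16
y3 = s (x1 - x3) - y1 mod 53 = 40 * (50 - 16) - 14 = 21

2P = (16, 21)


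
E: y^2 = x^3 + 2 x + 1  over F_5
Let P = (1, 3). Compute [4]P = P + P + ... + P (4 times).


k = 4 = 100_2 (binary, LSB first: 001)
Double-and-add from P = (1, 3):
  bit 0 = 0: acc unchanged = O
  bit 1 = 0: acc unchanged = O
  bit 2 = 1: acc = O + (0, 1) = (0, 1)

4P = (0, 1)


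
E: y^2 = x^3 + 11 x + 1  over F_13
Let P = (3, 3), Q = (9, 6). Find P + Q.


P != Q, so use the chord formula.
s = (y2 - y1) / (x2 - x1) = (3) / (6) mod 13 = 7
x3 = s^2 - x1 - x2 mod 13 = 7^2 - 3 - 9 = 11
y3 = s (x1 - x3) - y1 mod 13 = 7 * (3 - 11) - 3 = 6

P + Q = (11, 6)


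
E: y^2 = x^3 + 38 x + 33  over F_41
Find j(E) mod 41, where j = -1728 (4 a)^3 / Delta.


Delta = -16(4 a^3 + 27 b^2) mod 41 = 33
-1728 * (4 a)^3 = -1728 * (4*38)^3 mod 41 = 36
j = 36 * 33^(-1) mod 41 = 16

j = 16 (mod 41)


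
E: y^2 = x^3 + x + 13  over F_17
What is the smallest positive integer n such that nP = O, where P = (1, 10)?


Compute successive multiples of P until we hit O:
  1P = (1, 10)
  2P = (13, 8)
  3P = (12, 6)
  4P = (12, 11)
  5P = (13, 9)
  6P = (1, 7)
  7P = O

ord(P) = 7


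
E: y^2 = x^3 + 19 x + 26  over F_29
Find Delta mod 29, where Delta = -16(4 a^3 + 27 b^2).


4 a^3 + 27 b^2 = 4*19^3 + 27*26^2 = 27436 + 18252 = 45688
Delta = -16 * (45688) = -731008
Delta mod 29 = 24

Delta = 24 (mod 29)


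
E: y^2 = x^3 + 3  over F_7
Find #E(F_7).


For each x in F_7, count y with y^2 = x^3 + 0 x + 3 mod 7:
  x = 1: RHS = 4, y in [2, 5]  -> 2 point(s)
  x = 2: RHS = 4, y in [2, 5]  -> 2 point(s)
  x = 3: RHS = 2, y in [3, 4]  -> 2 point(s)
  x = 4: RHS = 4, y in [2, 5]  -> 2 point(s)
  x = 5: RHS = 2, y in [3, 4]  -> 2 point(s)
  x = 6: RHS = 2, y in [3, 4]  -> 2 point(s)
Affine points: 12. Add the point at infinity: total = 13.

#E(F_7) = 13


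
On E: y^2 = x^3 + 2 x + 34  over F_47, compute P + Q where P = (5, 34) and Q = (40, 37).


P != Q, so use the chord formula.
s = (y2 - y1) / (x2 - x1) = (3) / (35) mod 47 = 35
x3 = s^2 - x1 - x2 mod 47 = 35^2 - 5 - 40 = 5
y3 = s (x1 - x3) - y1 mod 47 = 35 * (5 - 5) - 34 = 13

P + Q = (5, 13)


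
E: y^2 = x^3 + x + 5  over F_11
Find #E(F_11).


For each x in F_11, count y with y^2 = x^3 + 1 x + 5 mod 11:
  x = 0: RHS = 5, y in [4, 7]  -> 2 point(s)
  x = 2: RHS = 4, y in [2, 9]  -> 2 point(s)
  x = 5: RHS = 3, y in [5, 6]  -> 2 point(s)
  x = 7: RHS = 3, y in [5, 6]  -> 2 point(s)
  x = 10: RHS = 3, y in [5, 6]  -> 2 point(s)
Affine points: 10. Add the point at infinity: total = 11.

#E(F_11) = 11


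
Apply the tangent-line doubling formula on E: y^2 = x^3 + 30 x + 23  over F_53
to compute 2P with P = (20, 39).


Doubling: s = (3 x1^2 + a) / (2 y1)
s = (3*20^2 + 30) / (2*39) mod 53 = 28
x3 = s^2 - 2 x1 mod 53 = 28^2 - 2*20 = 2
y3 = s (x1 - x3) - y1 mod 53 = 28 * (20 - 2) - 39 = 41

2P = (2, 41)


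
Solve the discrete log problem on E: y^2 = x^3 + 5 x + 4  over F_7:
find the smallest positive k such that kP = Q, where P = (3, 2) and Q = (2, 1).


Enumerate multiples of P until we hit Q = (2, 1):
  1P = (3, 2)
  2P = (2, 6)
  3P = (4, 2)
  4P = (0, 5)
  5P = (5, 0)
  6P = (0, 2)
  7P = (4, 5)
  8P = (2, 1)
Match found at i = 8.

k = 8


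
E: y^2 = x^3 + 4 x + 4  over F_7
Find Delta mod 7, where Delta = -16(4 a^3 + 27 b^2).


4 a^3 + 27 b^2 = 4*4^3 + 27*4^2 = 256 + 432 = 688
Delta = -16 * (688) = -11008
Delta mod 7 = 3

Delta = 3 (mod 7)


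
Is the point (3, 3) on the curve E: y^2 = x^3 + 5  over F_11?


Check whether y^2 = x^3 + 0 x + 5 (mod 11) for (x, y) = (3, 3).
LHS: y^2 = 3^2 mod 11 = 9
RHS: x^3 + 0 x + 5 = 3^3 + 0*3 + 5 mod 11 = 10
LHS != RHS

No, not on the curve


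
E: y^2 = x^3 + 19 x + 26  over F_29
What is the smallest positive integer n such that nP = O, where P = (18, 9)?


Compute successive multiples of P until we hit O:
  1P = (18, 9)
  2P = (27, 3)
  3P = (7, 3)
  4P = (17, 10)
  5P = (24, 26)
  6P = (20, 24)
  7P = (11, 0)
  8P = (20, 5)
  ... (continuing to 14P)
  14P = O

ord(P) = 14


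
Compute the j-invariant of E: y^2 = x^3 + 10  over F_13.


Delta = -16(4 a^3 + 27 b^2) mod 13 = 12
-1728 * (4 a)^3 = -1728 * (4*0)^3 mod 13 = 0
j = 0 * 12^(-1) mod 13 = 0

j = 0 (mod 13)


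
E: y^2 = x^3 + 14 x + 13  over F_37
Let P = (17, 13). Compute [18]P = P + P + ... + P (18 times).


k = 18 = 10010_2 (binary, LSB first: 01001)
Double-and-add from P = (17, 13):
  bit 0 = 0: acc unchanged = O
  bit 1 = 1: acc = O + (19, 16) = (19, 16)
  bit 2 = 0: acc unchanged = (19, 16)
  bit 3 = 0: acc unchanged = (19, 16)
  bit 4 = 1: acc = (19, 16) + (33, 35) = (1, 19)

18P = (1, 19)


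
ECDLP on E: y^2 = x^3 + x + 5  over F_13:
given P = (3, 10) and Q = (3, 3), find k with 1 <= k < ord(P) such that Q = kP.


Enumerate multiples of P until we hit Q = (3, 3):
  1P = (3, 10)
  2P = (10, 1)
  3P = (12, 9)
  4P = (7, 2)
  5P = (7, 11)
  6P = (12, 4)
  7P = (10, 12)
  8P = (3, 3)
Match found at i = 8.

k = 8


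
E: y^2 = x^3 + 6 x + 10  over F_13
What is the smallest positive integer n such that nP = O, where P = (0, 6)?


Compute successive multiples of P until we hit O:
  1P = (0, 6)
  2P = (10, 2)
  3P = (12, 4)
  4P = (5, 10)
  5P = (5, 3)
  6P = (12, 9)
  7P = (10, 11)
  8P = (0, 7)
  ... (continuing to 9P)
  9P = O

ord(P) = 9


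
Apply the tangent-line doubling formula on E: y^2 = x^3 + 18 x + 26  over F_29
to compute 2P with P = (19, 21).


Doubling: s = (3 x1^2 + a) / (2 y1)
s = (3*19^2 + 18) / (2*21) mod 29 = 20
x3 = s^2 - 2 x1 mod 29 = 20^2 - 2*19 = 14
y3 = s (x1 - x3) - y1 mod 29 = 20 * (19 - 14) - 21 = 21

2P = (14, 21)


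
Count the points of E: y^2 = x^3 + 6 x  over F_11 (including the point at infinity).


For each x in F_11, count y with y^2 = x^3 + 6 x + 0 mod 11:
  x = 0: RHS = 0, y in [0]  -> 1 point(s)
  x = 2: RHS = 9, y in [3, 8]  -> 2 point(s)
  x = 3: RHS = 1, y in [1, 10]  -> 2 point(s)
  x = 4: RHS = 0, y in [0]  -> 1 point(s)
  x = 5: RHS = 1, y in [1, 10]  -> 2 point(s)
  x = 7: RHS = 0, y in [0]  -> 1 point(s)
  x = 10: RHS = 4, y in [2, 9]  -> 2 point(s)
Affine points: 11. Add the point at infinity: total = 12.

#E(F_11) = 12


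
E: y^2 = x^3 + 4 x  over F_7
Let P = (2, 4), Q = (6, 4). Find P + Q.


P != Q, so use the chord formula.
s = (y2 - y1) / (x2 - x1) = (0) / (4) mod 7 = 0
x3 = s^2 - x1 - x2 mod 7 = 0^2 - 2 - 6 = 6
y3 = s (x1 - x3) - y1 mod 7 = 0 * (2 - 6) - 4 = 3

P + Q = (6, 3)


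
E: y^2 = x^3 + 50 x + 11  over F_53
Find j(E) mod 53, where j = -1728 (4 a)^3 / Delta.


Delta = -16(4 a^3 + 27 b^2) mod 53 = 18
-1728 * (4 a)^3 = -1728 * (4*50)^3 mod 53 = 17
j = 17 * 18^(-1) mod 53 = 51

j = 51 (mod 53)


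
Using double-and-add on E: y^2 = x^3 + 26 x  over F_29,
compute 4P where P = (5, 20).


k = 4 = 100_2 (binary, LSB first: 001)
Double-and-add from P = (5, 20):
  bit 0 = 0: acc unchanged = O
  bit 1 = 0: acc unchanged = O
  bit 2 = 1: acc = O + (24, 8) = (24, 8)

4P = (24, 8)


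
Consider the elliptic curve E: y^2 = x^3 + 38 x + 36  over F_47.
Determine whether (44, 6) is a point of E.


Check whether y^2 = x^3 + 38 x + 36 (mod 47) for (x, y) = (44, 6).
LHS: y^2 = 6^2 mod 47 = 36
RHS: x^3 + 38 x + 36 = 44^3 + 38*44 + 36 mod 47 = 36
LHS = RHS

Yes, on the curve


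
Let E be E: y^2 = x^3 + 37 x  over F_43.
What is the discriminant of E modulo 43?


4 a^3 + 27 b^2 = 4*37^3 + 27*0^2 = 202612 + 0 = 202612
Delta = -16 * (202612) = -3241792
Delta mod 43 = 21

Delta = 21 (mod 43)


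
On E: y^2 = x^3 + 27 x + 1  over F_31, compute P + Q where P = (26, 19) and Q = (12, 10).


P != Q, so use the chord formula.
s = (y2 - y1) / (x2 - x1) = (22) / (17) mod 31 = 25
x3 = s^2 - x1 - x2 mod 31 = 25^2 - 26 - 12 = 29
y3 = s (x1 - x3) - y1 mod 31 = 25 * (26 - 29) - 19 = 30

P + Q = (29, 30)


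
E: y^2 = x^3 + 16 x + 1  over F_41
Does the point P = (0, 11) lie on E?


Check whether y^2 = x^3 + 16 x + 1 (mod 41) for (x, y) = (0, 11).
LHS: y^2 = 11^2 mod 41 = 39
RHS: x^3 + 16 x + 1 = 0^3 + 16*0 + 1 mod 41 = 1
LHS != RHS

No, not on the curve


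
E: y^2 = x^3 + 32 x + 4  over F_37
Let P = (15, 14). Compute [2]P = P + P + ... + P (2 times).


k = 2 = 10_2 (binary, LSB first: 01)
Double-and-add from P = (15, 14):
  bit 0 = 0: acc unchanged = O
  bit 1 = 1: acc = O + (4, 14) = (4, 14)

2P = (4, 14)


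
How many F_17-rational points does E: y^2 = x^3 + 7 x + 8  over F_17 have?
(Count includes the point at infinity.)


For each x in F_17, count y with y^2 = x^3 + 7 x + 8 mod 17:
  x = 0: RHS = 8, y in [5, 12]  -> 2 point(s)
  x = 1: RHS = 16, y in [4, 13]  -> 2 point(s)
  x = 2: RHS = 13, y in [8, 9]  -> 2 point(s)
  x = 4: RHS = 15, y in [7, 10]  -> 2 point(s)
  x = 5: RHS = 15, y in [7, 10]  -> 2 point(s)
  x = 7: RHS = 9, y in [3, 14]  -> 2 point(s)
  x = 8: RHS = 15, y in [7, 10]  -> 2 point(s)
  x = 9: RHS = 1, y in [1, 16]  -> 2 point(s)
  x = 12: RHS = 1, y in [1, 16]  -> 2 point(s)
  x = 13: RHS = 1, y in [1, 16]  -> 2 point(s)
  x = 16: RHS = 0, y in [0]  -> 1 point(s)
Affine points: 21. Add the point at infinity: total = 22.

#E(F_17) = 22


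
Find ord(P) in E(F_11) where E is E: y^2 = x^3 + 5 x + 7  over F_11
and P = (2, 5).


Compute successive multiples of P until we hit O:
  1P = (2, 5)
  2P = (10, 10)
  3P = (3, 4)
  4P = (7, 0)
  5P = (3, 7)
  6P = (10, 1)
  7P = (2, 6)
  8P = O

ord(P) = 8


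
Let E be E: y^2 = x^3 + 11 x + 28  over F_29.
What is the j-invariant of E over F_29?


Delta = -16(4 a^3 + 27 b^2) mod 29 = 21
-1728 * (4 a)^3 = -1728 * (4*11)^3 mod 29 = 16
j = 16 * 21^(-1) mod 29 = 27

j = 27 (mod 29)


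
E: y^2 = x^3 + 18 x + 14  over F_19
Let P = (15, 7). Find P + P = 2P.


Doubling: s = (3 x1^2 + a) / (2 y1)
s = (3*15^2 + 18) / (2*7) mod 19 = 2
x3 = s^2 - 2 x1 mod 19 = 2^2 - 2*15 = 12
y3 = s (x1 - x3) - y1 mod 19 = 2 * (15 - 12) - 7 = 18

2P = (12, 18)


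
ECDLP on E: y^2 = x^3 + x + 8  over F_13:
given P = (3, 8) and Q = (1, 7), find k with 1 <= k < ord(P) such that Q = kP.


Enumerate multiples of P until we hit Q = (1, 7):
  1P = (3, 8)
  2P = (6, 3)
  3P = (1, 6)
  4P = (10, 11)
  5P = (10, 2)
  6P = (1, 7)
Match found at i = 6.

k = 6


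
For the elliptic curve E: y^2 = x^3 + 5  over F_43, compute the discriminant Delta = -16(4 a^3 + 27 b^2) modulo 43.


4 a^3 + 27 b^2 = 4*0^3 + 27*5^2 = 0 + 675 = 675
Delta = -16 * (675) = -10800
Delta mod 43 = 36

Delta = 36 (mod 43)


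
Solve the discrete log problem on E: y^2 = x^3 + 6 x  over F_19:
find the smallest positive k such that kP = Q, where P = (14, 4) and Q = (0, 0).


Enumerate multiples of P until we hit Q = (0, 0):
  1P = (14, 4)
  2P = (0, 0)
Match found at i = 2.

k = 2


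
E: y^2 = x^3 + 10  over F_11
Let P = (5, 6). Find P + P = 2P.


Doubling: s = (3 x1^2 + a) / (2 y1)
s = (3*5^2 + 0) / (2*6) mod 11 = 9
x3 = s^2 - 2 x1 mod 11 = 9^2 - 2*5 = 5
y3 = s (x1 - x3) - y1 mod 11 = 9 * (5 - 5) - 6 = 5

2P = (5, 5)


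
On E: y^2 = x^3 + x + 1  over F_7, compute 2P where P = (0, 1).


k = 2 = 10_2 (binary, LSB first: 01)
Double-and-add from P = (0, 1):
  bit 0 = 0: acc unchanged = O
  bit 1 = 1: acc = O + (2, 5) = (2, 5)

2P = (2, 5)


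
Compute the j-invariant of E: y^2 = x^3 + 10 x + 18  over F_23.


Delta = -16(4 a^3 + 27 b^2) mod 23 = 19
-1728 * (4 a)^3 = -1728 * (4*10)^3 mod 23 = 4
j = 4 * 19^(-1) mod 23 = 22

j = 22 (mod 23)


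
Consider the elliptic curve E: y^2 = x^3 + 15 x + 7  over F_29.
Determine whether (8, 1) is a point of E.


Check whether y^2 = x^3 + 15 x + 7 (mod 29) for (x, y) = (8, 1).
LHS: y^2 = 1^2 mod 29 = 1
RHS: x^3 + 15 x + 7 = 8^3 + 15*8 + 7 mod 29 = 1
LHS = RHS

Yes, on the curve


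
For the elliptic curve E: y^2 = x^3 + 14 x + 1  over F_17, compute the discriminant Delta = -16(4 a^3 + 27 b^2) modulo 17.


4 a^3 + 27 b^2 = 4*14^3 + 27*1^2 = 10976 + 27 = 11003
Delta = -16 * (11003) = -176048
Delta mod 17 = 4

Delta = 4 (mod 17)


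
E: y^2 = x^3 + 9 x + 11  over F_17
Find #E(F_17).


For each x in F_17, count y with y^2 = x^3 + 9 x + 11 mod 17:
  x = 1: RHS = 4, y in [2, 15]  -> 2 point(s)
  x = 4: RHS = 9, y in [3, 14]  -> 2 point(s)
  x = 6: RHS = 9, y in [3, 14]  -> 2 point(s)
  x = 7: RHS = 9, y in [3, 14]  -> 2 point(s)
  x = 8: RHS = 0, y in [0]  -> 1 point(s)
  x = 10: RHS = 13, y in [8, 9]  -> 2 point(s)
  x = 11: RHS = 13, y in [8, 9]  -> 2 point(s)
  x = 13: RHS = 13, y in [8, 9]  -> 2 point(s)
  x = 14: RHS = 8, y in [5, 12]  -> 2 point(s)
  x = 15: RHS = 2, y in [6, 11]  -> 2 point(s)
  x = 16: RHS = 1, y in [1, 16]  -> 2 point(s)
Affine points: 21. Add the point at infinity: total = 22.

#E(F_17) = 22


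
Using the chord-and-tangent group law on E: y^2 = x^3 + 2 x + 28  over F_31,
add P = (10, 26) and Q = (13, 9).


P != Q, so use the chord formula.
s = (y2 - y1) / (x2 - x1) = (14) / (3) mod 31 = 15
x3 = s^2 - x1 - x2 mod 31 = 15^2 - 10 - 13 = 16
y3 = s (x1 - x3) - y1 mod 31 = 15 * (10 - 16) - 26 = 8

P + Q = (16, 8)


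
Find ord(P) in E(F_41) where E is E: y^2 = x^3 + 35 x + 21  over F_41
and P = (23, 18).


Compute successive multiples of P until we hit O:
  1P = (23, 18)
  2P = (26, 4)
  3P = (32, 24)
  4P = (32, 17)
  5P = (26, 37)
  6P = (23, 23)
  7P = O

ord(P) = 7


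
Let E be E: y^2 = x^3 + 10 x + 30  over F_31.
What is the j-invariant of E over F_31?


Delta = -16(4 a^3 + 27 b^2) mod 31 = 17
-1728 * (4 a)^3 = -1728 * (4*10)^3 mod 31 = 4
j = 4 * 17^(-1) mod 31 = 13

j = 13 (mod 31)


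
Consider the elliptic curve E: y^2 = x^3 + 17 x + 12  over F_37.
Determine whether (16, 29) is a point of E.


Check whether y^2 = x^3 + 17 x + 12 (mod 37) for (x, y) = (16, 29).
LHS: y^2 = 29^2 mod 37 = 27
RHS: x^3 + 17 x + 12 = 16^3 + 17*16 + 12 mod 37 = 14
LHS != RHS

No, not on the curve


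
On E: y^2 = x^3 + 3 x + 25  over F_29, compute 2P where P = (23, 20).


Doubling: s = (3 x1^2 + a) / (2 y1)
s = (3*23^2 + 3) / (2*20) mod 29 = 18
x3 = s^2 - 2 x1 mod 29 = 18^2 - 2*23 = 17
y3 = s (x1 - x3) - y1 mod 29 = 18 * (23 - 17) - 20 = 1

2P = (17, 1)


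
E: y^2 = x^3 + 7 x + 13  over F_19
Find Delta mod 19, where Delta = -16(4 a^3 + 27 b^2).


4 a^3 + 27 b^2 = 4*7^3 + 27*13^2 = 1372 + 4563 = 5935
Delta = -16 * (5935) = -94960
Delta mod 19 = 2

Delta = 2 (mod 19)


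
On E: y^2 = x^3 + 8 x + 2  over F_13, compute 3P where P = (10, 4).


k = 3 = 11_2 (binary, LSB first: 11)
Double-and-add from P = (10, 4):
  bit 0 = 1: acc = O + (10, 4) = (10, 4)
  bit 1 = 1: acc = (10, 4) + (3, 12) = (9, 6)

3P = (9, 6)


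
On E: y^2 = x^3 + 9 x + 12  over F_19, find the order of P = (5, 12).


Compute successive multiples of P until we hit O:
  1P = (5, 12)
  2P = (7, 0)
  3P = (5, 7)
  4P = O

ord(P) = 4


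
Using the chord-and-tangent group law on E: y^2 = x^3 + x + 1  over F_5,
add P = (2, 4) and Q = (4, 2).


P != Q, so use the chord formula.
s = (y2 - y1) / (x2 - x1) = (3) / (2) mod 5 = 4
x3 = s^2 - x1 - x2 mod 5 = 4^2 - 2 - 4 = 0
y3 = s (x1 - x3) - y1 mod 5 = 4 * (2 - 0) - 4 = 4

P + Q = (0, 4)


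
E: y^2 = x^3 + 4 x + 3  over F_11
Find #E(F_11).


For each x in F_11, count y with y^2 = x^3 + 4 x + 3 mod 11:
  x = 0: RHS = 3, y in [5, 6]  -> 2 point(s)
  x = 3: RHS = 9, y in [3, 8]  -> 2 point(s)
  x = 5: RHS = 5, y in [4, 7]  -> 2 point(s)
  x = 6: RHS = 1, y in [1, 10]  -> 2 point(s)
  x = 7: RHS = 0, y in [0]  -> 1 point(s)
  x = 9: RHS = 9, y in [3, 8]  -> 2 point(s)
  x = 10: RHS = 9, y in [3, 8]  -> 2 point(s)
Affine points: 13. Add the point at infinity: total = 14.

#E(F_11) = 14


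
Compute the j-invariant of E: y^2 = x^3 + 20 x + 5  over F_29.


Delta = -16(4 a^3 + 27 b^2) mod 29 = 12
-1728 * (4 a)^3 = -1728 * (4*20)^3 mod 29 = 2
j = 2 * 12^(-1) mod 29 = 5

j = 5 (mod 29)


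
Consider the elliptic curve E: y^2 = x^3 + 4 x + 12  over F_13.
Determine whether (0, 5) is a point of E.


Check whether y^2 = x^3 + 4 x + 12 (mod 13) for (x, y) = (0, 5).
LHS: y^2 = 5^2 mod 13 = 12
RHS: x^3 + 4 x + 12 = 0^3 + 4*0 + 12 mod 13 = 12
LHS = RHS

Yes, on the curve


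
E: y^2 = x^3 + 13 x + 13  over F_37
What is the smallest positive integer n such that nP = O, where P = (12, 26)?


Compute successive multiples of P until we hit O:
  1P = (12, 26)
  2P = (1, 29)
  3P = (36, 31)
  4P = (36, 6)
  5P = (1, 8)
  6P = (12, 11)
  7P = O

ord(P) = 7


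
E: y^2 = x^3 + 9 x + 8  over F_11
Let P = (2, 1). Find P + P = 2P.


Doubling: s = (3 x1^2 + a) / (2 y1)
s = (3*2^2 + 9) / (2*1) mod 11 = 5
x3 = s^2 - 2 x1 mod 11 = 5^2 - 2*2 = 10
y3 = s (x1 - x3) - y1 mod 11 = 5 * (2 - 10) - 1 = 3

2P = (10, 3)


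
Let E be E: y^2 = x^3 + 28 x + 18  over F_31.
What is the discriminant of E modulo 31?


4 a^3 + 27 b^2 = 4*28^3 + 27*18^2 = 87808 + 8748 = 96556
Delta = -16 * (96556) = -1544896
Delta mod 31 = 20

Delta = 20 (mod 31)


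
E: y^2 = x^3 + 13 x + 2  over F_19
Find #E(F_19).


For each x in F_19, count y with y^2 = x^3 + 13 x + 2 mod 19:
  x = 1: RHS = 16, y in [4, 15]  -> 2 point(s)
  x = 2: RHS = 17, y in [6, 13]  -> 2 point(s)
  x = 3: RHS = 11, y in [7, 12]  -> 2 point(s)
  x = 4: RHS = 4, y in [2, 17]  -> 2 point(s)
  x = 6: RHS = 11, y in [7, 12]  -> 2 point(s)
  x = 10: RHS = 11, y in [7, 12]  -> 2 point(s)
  x = 12: RHS = 5, y in [9, 10]  -> 2 point(s)
  x = 15: RHS = 0, y in [0]  -> 1 point(s)
  x = 17: RHS = 6, y in [5, 14]  -> 2 point(s)
  x = 18: RHS = 7, y in [8, 11]  -> 2 point(s)
Affine points: 19. Add the point at infinity: total = 20.

#E(F_19) = 20


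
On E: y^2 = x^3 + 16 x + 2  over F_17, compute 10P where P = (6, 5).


k = 10 = 1010_2 (binary, LSB first: 0101)
Double-and-add from P = (6, 5):
  bit 0 = 0: acc unchanged = O
  bit 1 = 1: acc = O + (1, 6) = (1, 6)
  bit 2 = 0: acc unchanged = (1, 6)
  bit 3 = 1: acc = (1, 6) + (16, 11) = (2, 5)

10P = (2, 5)


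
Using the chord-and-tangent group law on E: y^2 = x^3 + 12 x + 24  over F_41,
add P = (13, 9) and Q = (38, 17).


P != Q, so use the chord formula.
s = (y2 - y1) / (x2 - x1) = (8) / (25) mod 41 = 20
x3 = s^2 - x1 - x2 mod 41 = 20^2 - 13 - 38 = 21
y3 = s (x1 - x3) - y1 mod 41 = 20 * (13 - 21) - 9 = 36

P + Q = (21, 36)


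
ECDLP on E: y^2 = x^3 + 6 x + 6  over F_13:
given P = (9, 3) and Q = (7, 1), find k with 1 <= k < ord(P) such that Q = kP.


Enumerate multiples of P until we hit Q = (7, 1):
  1P = (9, 3)
  2P = (11, 5)
  3P = (7, 12)
  4P = (1, 0)
  5P = (7, 1)
Match found at i = 5.

k = 5


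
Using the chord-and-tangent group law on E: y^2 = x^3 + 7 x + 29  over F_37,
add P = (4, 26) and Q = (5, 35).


P != Q, so use the chord formula.
s = (y2 - y1) / (x2 - x1) = (9) / (1) mod 37 = 9
x3 = s^2 - x1 - x2 mod 37 = 9^2 - 4 - 5 = 35
y3 = s (x1 - x3) - y1 mod 37 = 9 * (4 - 35) - 26 = 28

P + Q = (35, 28)


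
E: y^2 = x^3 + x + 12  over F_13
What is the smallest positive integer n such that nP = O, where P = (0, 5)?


Compute successive multiples of P until we hit O:
  1P = (0, 5)
  2P = (3, 9)
  3P = (6, 0)
  4P = (3, 4)
  5P = (0, 8)
  6P = O

ord(P) = 6


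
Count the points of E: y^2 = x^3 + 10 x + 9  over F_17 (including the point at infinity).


For each x in F_17, count y with y^2 = x^3 + 10 x + 9 mod 17:
  x = 0: RHS = 9, y in [3, 14]  -> 2 point(s)
  x = 3: RHS = 15, y in [7, 10]  -> 2 point(s)
  x = 6: RHS = 13, y in [8, 9]  -> 2 point(s)
  x = 10: RHS = 4, y in [2, 15]  -> 2 point(s)
  x = 12: RHS = 4, y in [2, 15]  -> 2 point(s)
  x = 15: RHS = 15, y in [7, 10]  -> 2 point(s)
  x = 16: RHS = 15, y in [7, 10]  -> 2 point(s)
Affine points: 14. Add the point at infinity: total = 15.

#E(F_17) = 15


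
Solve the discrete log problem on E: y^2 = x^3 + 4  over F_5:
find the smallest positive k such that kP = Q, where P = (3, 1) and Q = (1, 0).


Enumerate multiples of P until we hit Q = (1, 0):
  1P = (3, 1)
  2P = (0, 2)
  3P = (1, 0)
Match found at i = 3.

k = 3


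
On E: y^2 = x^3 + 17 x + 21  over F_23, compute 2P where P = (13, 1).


Doubling: s = (3 x1^2 + a) / (2 y1)
s = (3*13^2 + 17) / (2*1) mod 23 = 9
x3 = s^2 - 2 x1 mod 23 = 9^2 - 2*13 = 9
y3 = s (x1 - x3) - y1 mod 23 = 9 * (13 - 9) - 1 = 12

2P = (9, 12)


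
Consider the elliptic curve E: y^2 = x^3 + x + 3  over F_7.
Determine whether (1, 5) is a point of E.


Check whether y^2 = x^3 + 1 x + 3 (mod 7) for (x, y) = (1, 5).
LHS: y^2 = 5^2 mod 7 = 4
RHS: x^3 + 1 x + 3 = 1^3 + 1*1 + 3 mod 7 = 5
LHS != RHS

No, not on the curve


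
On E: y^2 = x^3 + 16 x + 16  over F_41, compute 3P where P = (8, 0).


k = 3 = 11_2 (binary, LSB first: 11)
Double-and-add from P = (8, 0):
  bit 0 = 1: acc = O + (8, 0) = (8, 0)
  bit 1 = 1: acc = (8, 0) + O = (8, 0)

3P = (8, 0)


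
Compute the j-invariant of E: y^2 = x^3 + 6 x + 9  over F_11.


Delta = -16(4 a^3 + 27 b^2) mod 11 = 2
-1728 * (4 a)^3 = -1728 * (4*6)^3 mod 11 = 3
j = 3 * 2^(-1) mod 11 = 7

j = 7 (mod 11)


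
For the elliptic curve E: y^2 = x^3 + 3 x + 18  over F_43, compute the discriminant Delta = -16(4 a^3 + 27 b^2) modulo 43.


4 a^3 + 27 b^2 = 4*3^3 + 27*18^2 = 108 + 8748 = 8856
Delta = -16 * (8856) = -141696
Delta mod 43 = 32

Delta = 32 (mod 43)


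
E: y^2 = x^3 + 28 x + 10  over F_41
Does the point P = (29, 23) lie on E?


Check whether y^2 = x^3 + 28 x + 10 (mod 41) for (x, y) = (29, 23).
LHS: y^2 = 23^2 mod 41 = 37
RHS: x^3 + 28 x + 10 = 29^3 + 28*29 + 10 mod 41 = 37
LHS = RHS

Yes, on the curve


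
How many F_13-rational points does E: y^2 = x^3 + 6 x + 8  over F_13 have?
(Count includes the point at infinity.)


For each x in F_13, count y with y^2 = x^3 + 6 x + 8 mod 13:
  x = 3: RHS = 1, y in [1, 12]  -> 2 point(s)
  x = 6: RHS = 0, y in [0]  -> 1 point(s)
  x = 7: RHS = 3, y in [4, 9]  -> 2 point(s)
  x = 8: RHS = 9, y in [3, 10]  -> 2 point(s)
  x = 11: RHS = 1, y in [1, 12]  -> 2 point(s)
  x = 12: RHS = 1, y in [1, 12]  -> 2 point(s)
Affine points: 11. Add the point at infinity: total = 12.

#E(F_13) = 12


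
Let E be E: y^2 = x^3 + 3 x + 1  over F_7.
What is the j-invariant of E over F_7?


Delta = -16(4 a^3 + 27 b^2) mod 7 = 3
-1728 * (4 a)^3 = -1728 * (4*3)^3 mod 7 = 6
j = 6 * 3^(-1) mod 7 = 2

j = 2 (mod 7)


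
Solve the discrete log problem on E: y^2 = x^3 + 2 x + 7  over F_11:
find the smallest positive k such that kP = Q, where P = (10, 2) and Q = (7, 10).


Enumerate multiples of P until we hit Q = (7, 10):
  1P = (10, 2)
  2P = (7, 10)
Match found at i = 2.

k = 2


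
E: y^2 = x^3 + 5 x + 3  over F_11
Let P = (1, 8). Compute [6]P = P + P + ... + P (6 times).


k = 6 = 110_2 (binary, LSB first: 011)
Double-and-add from P = (1, 8):
  bit 0 = 0: acc unchanged = O
  bit 1 = 1: acc = O + (1, 3) = (1, 3)
  bit 2 = 1: acc = (1, 3) + (1, 8) = O

6P = O


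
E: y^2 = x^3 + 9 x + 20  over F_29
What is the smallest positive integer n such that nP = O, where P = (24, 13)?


Compute successive multiples of P until we hit O:
  1P = (24, 13)
  2P = (11, 0)
  3P = (24, 16)
  4P = O

ord(P) = 4


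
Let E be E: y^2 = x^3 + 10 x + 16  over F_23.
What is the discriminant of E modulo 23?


4 a^3 + 27 b^2 = 4*10^3 + 27*16^2 = 4000 + 6912 = 10912
Delta = -16 * (10912) = -174592
Delta mod 23 = 1

Delta = 1 (mod 23)


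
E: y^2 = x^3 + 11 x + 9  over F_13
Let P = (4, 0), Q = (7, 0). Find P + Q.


P != Q, so use the chord formula.
s = (y2 - y1) / (x2 - x1) = (0) / (3) mod 13 = 0
x3 = s^2 - x1 - x2 mod 13 = 0^2 - 4 - 7 = 2
y3 = s (x1 - x3) - y1 mod 13 = 0 * (4 - 2) - 0 = 0

P + Q = (2, 0)


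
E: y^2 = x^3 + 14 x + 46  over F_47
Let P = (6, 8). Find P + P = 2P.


Doubling: s = (3 x1^2 + a) / (2 y1)
s = (3*6^2 + 14) / (2*8) mod 47 = 37
x3 = s^2 - 2 x1 mod 47 = 37^2 - 2*6 = 41
y3 = s (x1 - x3) - y1 mod 47 = 37 * (6 - 41) - 8 = 13

2P = (41, 13)


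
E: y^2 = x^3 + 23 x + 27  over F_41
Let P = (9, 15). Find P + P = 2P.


Doubling: s = (3 x1^2 + a) / (2 y1)
s = (3*9^2 + 23) / (2*15) mod 41 = 28
x3 = s^2 - 2 x1 mod 41 = 28^2 - 2*9 = 28
y3 = s (x1 - x3) - y1 mod 41 = 28 * (9 - 28) - 15 = 27

2P = (28, 27)


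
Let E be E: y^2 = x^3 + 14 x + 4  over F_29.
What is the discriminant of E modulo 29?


4 a^3 + 27 b^2 = 4*14^3 + 27*4^2 = 10976 + 432 = 11408
Delta = -16 * (11408) = -182528
Delta mod 29 = 27

Delta = 27 (mod 29)


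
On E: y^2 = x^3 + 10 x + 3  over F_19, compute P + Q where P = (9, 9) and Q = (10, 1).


P != Q, so use the chord formula.
s = (y2 - y1) / (x2 - x1) = (11) / (1) mod 19 = 11
x3 = s^2 - x1 - x2 mod 19 = 11^2 - 9 - 10 = 7
y3 = s (x1 - x3) - y1 mod 19 = 11 * (9 - 7) - 9 = 13

P + Q = (7, 13)


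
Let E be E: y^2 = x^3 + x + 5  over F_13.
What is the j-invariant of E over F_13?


Delta = -16(4 a^3 + 27 b^2) mod 13 = 4
-1728 * (4 a)^3 = -1728 * (4*1)^3 mod 13 = 12
j = 12 * 4^(-1) mod 13 = 3

j = 3 (mod 13)


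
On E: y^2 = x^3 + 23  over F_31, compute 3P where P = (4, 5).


k = 3 = 11_2 (binary, LSB first: 11)
Double-and-add from P = (4, 5):
  bit 0 = 1: acc = O + (4, 5) = (4, 5)
  bit 1 = 1: acc = (4, 5) + (20, 5) = (7, 26)

3P = (7, 26)


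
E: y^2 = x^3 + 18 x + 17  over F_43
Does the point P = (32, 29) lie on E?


Check whether y^2 = x^3 + 18 x + 17 (mod 43) for (x, y) = (32, 29).
LHS: y^2 = 29^2 mod 43 = 24
RHS: x^3 + 18 x + 17 = 32^3 + 18*32 + 17 mod 43 = 36
LHS != RHS

No, not on the curve


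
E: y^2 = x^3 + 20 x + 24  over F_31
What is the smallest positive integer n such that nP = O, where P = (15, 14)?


Compute successive multiples of P until we hit O:
  1P = (15, 14)
  2P = (6, 9)
  3P = (26, 4)
  4P = (29, 10)
  5P = (1, 13)
  6P = (12, 15)
  7P = (11, 26)
  8P = (14, 14)
  ... (continuing to 41P)
  41P = O

ord(P) = 41


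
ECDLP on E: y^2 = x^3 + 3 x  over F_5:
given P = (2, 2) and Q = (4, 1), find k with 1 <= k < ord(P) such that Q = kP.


Enumerate multiples of P until we hit Q = (4, 1):
  1P = (2, 2)
  2P = (1, 3)
  3P = (3, 4)
  4P = (4, 4)
  5P = (0, 0)
  6P = (4, 1)
Match found at i = 6.

k = 6


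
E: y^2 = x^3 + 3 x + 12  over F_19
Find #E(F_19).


For each x in F_19, count y with y^2 = x^3 + 3 x + 12 mod 19:
  x = 1: RHS = 16, y in [4, 15]  -> 2 point(s)
  x = 2: RHS = 7, y in [8, 11]  -> 2 point(s)
  x = 5: RHS = 0, y in [0]  -> 1 point(s)
  x = 8: RHS = 16, y in [4, 15]  -> 2 point(s)
  x = 10: RHS = 16, y in [4, 15]  -> 2 point(s)
  x = 12: RHS = 9, y in [3, 16]  -> 2 point(s)
  x = 13: RHS = 6, y in [5, 14]  -> 2 point(s)
  x = 14: RHS = 5, y in [9, 10]  -> 2 point(s)
  x = 17: RHS = 17, y in [6, 13]  -> 2 point(s)
Affine points: 17. Add the point at infinity: total = 18.

#E(F_19) = 18
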